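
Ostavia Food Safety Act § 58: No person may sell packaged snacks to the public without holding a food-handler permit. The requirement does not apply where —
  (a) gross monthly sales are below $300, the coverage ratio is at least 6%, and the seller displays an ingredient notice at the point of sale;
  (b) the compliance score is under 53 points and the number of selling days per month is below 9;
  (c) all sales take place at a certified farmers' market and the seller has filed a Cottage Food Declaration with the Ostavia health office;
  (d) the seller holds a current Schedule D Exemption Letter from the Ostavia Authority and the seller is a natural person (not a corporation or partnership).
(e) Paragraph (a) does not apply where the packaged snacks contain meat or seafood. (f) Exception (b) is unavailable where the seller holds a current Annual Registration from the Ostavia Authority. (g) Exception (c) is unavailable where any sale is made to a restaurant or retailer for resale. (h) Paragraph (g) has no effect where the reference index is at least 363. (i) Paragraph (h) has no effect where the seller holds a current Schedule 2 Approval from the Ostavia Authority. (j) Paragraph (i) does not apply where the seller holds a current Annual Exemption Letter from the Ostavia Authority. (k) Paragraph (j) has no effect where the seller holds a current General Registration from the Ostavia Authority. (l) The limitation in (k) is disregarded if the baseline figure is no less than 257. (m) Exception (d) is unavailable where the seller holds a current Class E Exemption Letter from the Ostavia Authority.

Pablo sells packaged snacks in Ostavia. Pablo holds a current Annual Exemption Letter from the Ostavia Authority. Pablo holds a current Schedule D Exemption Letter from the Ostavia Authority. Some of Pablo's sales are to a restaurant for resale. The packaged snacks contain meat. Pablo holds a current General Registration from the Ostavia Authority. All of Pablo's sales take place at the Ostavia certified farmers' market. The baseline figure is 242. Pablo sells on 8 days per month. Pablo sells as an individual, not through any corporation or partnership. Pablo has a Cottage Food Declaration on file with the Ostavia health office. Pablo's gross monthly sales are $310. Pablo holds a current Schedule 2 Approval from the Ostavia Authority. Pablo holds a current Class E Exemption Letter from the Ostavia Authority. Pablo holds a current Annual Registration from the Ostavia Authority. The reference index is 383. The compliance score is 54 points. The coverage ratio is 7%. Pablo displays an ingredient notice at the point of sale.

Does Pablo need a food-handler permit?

Yes — Pablo must hold a food-handler permit.

Exception (a) requires that gross monthly sales are below $300; but gross monthly sales are $310, not below $300, so (a) is unavailable.
Exception (b) requires that the compliance score is under 53 points; but the compliance score is 54 points, not under 53 points, so (b) is unavailable.
Exception (c) is satisfied on its face — all sales are at a certified farmers' market; a Cottage Food Declaration is on file. Turning to paragraphs (g)–(l): (g) operates against (c): some sales are to a restaurant for resale. (h) applies (the reference index is 383, meeting the 363 threshold), but is itself disapplied by (i): (i) operates against (h): a current Schedule 2 Approval is held. (j) operates (a current Annual Exemption Letter is held), but is displaced by (k): (k) operates against (j): a current General Registration is held. (l), which would lift (k), is not engaged — the baseline figure is 242, short of 257. (c) is therefore removed.
Exception (d)'s conditions are all satisfied: a current Schedule D Exemption Letter is held; the seller is a natural person. However, paragraph (m) must be considered: (m) operates — a current Class E Exemption Letter is held. (d) is therefore removed.
No exception applies. The general rule governs.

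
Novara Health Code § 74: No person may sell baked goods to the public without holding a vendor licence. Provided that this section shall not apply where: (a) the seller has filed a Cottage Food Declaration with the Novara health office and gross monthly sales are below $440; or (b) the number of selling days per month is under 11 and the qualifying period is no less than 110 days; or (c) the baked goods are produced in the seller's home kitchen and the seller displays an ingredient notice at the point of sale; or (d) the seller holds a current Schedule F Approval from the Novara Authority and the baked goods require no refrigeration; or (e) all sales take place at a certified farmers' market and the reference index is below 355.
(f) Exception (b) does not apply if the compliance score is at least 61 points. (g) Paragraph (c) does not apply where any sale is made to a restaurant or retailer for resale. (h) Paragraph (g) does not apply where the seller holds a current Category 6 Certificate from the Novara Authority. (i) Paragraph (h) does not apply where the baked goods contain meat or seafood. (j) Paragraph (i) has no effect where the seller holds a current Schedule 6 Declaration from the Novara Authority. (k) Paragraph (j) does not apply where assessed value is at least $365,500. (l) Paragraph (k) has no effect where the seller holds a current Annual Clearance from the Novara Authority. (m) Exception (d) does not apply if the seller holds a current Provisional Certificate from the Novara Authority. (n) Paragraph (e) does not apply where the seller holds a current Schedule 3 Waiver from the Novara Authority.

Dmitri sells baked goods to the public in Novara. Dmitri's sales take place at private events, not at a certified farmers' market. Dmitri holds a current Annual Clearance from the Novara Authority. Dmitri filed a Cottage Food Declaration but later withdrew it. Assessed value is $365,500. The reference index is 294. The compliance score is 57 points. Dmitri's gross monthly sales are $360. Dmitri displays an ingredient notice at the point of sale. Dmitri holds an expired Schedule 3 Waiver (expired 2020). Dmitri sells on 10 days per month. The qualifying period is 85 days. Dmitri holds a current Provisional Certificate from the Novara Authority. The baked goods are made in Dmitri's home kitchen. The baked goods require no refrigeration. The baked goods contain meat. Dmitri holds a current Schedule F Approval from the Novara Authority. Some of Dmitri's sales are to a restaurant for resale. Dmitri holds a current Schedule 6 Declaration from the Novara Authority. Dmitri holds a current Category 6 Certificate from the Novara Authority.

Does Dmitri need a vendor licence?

No — exception (c) applies; Dmitri is not required to hold a vendor licence.

Exception (a) fails — the Cottage Food Declaration was withdrawn.
Exception (b) requires that the qualifying period is no less than 110 days; but the qualifying period is 85 days, short of 110 days, so (b) is unavailable.
All of (c)'s requirements are met (the baked goods are home-kitchen produced; an ingredient notice is displayed). As to paragraphs (g)–(l): (g) would limit (c) — some sales are to a restaurant for resale — but (h) sets (g) aside: (h) operates against (g): a current Category 6 Certificate is held. (i) would limit (h) — the baked goods contain meat — but (j) sets (i) aside: (j) applies — a current Schedule 6 Declaration is held. (k) is triggered (assessed value is $365,500, meeting the $365,500 threshold), but is itself disapplied by (l): (l) operates against (k): a current Annual Clearance is held. (c) remains available.
All of (d)'s requirements are met (a current Schedule F Approval is held; the baked goods are shelf-stable). However, paragraph (m) must be considered: (m) is triggered — a current Provisional Certificate is held. Exception (d) does not apply.
Exception (e) requires that all sales take place at a certified farmers' market; but sales are at private events, not a certified farmers' market, so (e) is unavailable.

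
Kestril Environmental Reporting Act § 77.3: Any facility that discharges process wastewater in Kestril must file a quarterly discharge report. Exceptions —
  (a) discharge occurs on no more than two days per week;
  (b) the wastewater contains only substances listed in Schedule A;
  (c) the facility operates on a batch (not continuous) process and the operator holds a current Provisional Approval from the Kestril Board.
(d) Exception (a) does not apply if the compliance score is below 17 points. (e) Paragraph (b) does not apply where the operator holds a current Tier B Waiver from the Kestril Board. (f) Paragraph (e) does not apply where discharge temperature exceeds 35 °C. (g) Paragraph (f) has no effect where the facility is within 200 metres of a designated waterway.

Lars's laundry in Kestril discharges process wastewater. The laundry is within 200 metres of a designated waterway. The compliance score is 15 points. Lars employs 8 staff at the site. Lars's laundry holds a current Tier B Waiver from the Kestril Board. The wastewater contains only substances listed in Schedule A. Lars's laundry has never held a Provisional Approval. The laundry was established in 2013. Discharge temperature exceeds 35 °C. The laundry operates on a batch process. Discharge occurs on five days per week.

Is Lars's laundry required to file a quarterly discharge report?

Exception (a) fails — discharge occurs on five days per week.
Exception (b) is satisfied on its face — the wastewater is Schedule-A-only. However, paragraphs (e)–(g) must be considered: (e) applies — a current Tier B Waiver is held. (f) is triggered (discharge temperature exceeds 35 °C), but is displaced by (g): (g) operates — the laundry is within 200 m of a designated waterway. So (b) is unavailable.
Exception (c) requires that the operator holds a current Provisional Approval from the Kestril Board; but the Provisional Approval is not current, so (c) is unavailable.
No exception displaces § 77.3.

Yes — Lars's laundry must file a quarterly discharge report.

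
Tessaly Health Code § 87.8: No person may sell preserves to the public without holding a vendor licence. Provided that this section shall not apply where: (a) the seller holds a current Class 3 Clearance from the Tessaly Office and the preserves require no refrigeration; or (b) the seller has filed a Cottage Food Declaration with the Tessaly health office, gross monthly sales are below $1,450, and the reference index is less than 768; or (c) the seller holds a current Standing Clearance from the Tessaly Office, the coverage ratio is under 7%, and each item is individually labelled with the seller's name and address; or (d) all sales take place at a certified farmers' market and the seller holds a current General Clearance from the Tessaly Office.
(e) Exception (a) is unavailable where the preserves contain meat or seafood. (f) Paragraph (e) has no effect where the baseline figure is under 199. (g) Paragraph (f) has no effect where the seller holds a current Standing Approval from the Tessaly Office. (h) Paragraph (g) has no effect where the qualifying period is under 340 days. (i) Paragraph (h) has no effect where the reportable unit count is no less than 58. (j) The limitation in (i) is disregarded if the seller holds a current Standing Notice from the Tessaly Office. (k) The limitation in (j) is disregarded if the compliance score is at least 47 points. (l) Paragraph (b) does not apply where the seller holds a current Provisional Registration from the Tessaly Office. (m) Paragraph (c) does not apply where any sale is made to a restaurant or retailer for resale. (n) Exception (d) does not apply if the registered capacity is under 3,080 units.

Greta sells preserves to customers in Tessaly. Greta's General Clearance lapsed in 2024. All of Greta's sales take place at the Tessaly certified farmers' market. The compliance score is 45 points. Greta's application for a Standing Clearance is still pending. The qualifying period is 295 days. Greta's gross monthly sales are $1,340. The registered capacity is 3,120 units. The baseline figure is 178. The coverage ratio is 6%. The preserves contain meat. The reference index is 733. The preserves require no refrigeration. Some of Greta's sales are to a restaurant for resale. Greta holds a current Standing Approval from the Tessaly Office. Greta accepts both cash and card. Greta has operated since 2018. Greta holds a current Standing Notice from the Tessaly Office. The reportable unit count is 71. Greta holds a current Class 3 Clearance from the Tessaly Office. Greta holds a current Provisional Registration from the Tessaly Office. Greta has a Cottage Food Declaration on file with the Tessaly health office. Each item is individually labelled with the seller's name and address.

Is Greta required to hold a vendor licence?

No — exception (a) applies; Greta is not required to hold a vendor licence.

Exception (a) is satisfied on its face — a current Class 3 Clearance is held; the preserves are shelf-stable. Applying paragraphs (e)–(k): (e) operates (the preserves contain meat), but is displaced by (f): (f) operates against (e): the baseline figure is 178, under the 199 limit. (g) applies (a current Standing Approval is held), but is itself disapplied by (h): (h) operates against (g): the qualifying period is 295 days, under the 340 days limit. (i) would limit (h) — the reportable unit count is 71, meeting the 58 threshold — but (j) sets (i) aside: (j) is triggered — a current Standing Notice is held. (k), which would lift (j), is not engaged — the compliance score is 45 points, short of 47 points. (a) remains available.
Exception (b): a Cottage Food Declaration is on file; gross monthly sales are $1,340, below the $1,450 limit; the reference index is 733, less than the 768 limit — every condition holds. But: (l) operates against (b): a current Provisional Registration is held. (b) is therefore removed.
Exception (c) does not apply: there is no Standing Clearance in force.
Exception (d) requires that the seller holds a current General Clearance from the Tessaly Office; but the General Clearance is not current, so (d) is unavailable.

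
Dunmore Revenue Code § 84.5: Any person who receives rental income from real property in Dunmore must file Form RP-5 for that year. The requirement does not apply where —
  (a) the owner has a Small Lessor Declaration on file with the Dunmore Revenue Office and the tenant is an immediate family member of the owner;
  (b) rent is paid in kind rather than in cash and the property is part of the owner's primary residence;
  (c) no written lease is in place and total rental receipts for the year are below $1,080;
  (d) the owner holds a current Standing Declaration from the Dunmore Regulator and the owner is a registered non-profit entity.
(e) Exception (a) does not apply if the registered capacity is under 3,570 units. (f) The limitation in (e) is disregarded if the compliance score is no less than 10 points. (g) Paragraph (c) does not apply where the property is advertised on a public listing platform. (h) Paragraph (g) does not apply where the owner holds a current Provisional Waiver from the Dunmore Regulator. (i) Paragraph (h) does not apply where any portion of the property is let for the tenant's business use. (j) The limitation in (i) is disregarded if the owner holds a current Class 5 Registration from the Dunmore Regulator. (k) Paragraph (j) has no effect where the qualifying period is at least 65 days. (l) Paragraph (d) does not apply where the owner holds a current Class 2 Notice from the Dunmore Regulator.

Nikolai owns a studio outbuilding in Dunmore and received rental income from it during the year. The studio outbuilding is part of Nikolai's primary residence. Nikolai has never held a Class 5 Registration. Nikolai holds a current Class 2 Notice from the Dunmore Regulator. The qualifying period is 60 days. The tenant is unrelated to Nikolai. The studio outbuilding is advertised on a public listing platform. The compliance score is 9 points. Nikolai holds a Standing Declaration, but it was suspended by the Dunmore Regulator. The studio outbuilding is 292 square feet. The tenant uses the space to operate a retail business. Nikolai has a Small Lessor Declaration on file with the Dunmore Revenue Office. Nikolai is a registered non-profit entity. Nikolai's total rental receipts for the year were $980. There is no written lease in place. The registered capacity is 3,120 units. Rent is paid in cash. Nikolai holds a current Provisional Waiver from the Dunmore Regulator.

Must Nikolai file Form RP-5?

Yes — Nikolai must file Form RP-5.

Exception (a) does not apply: the tenant is unrelated to the owner.
Exception (b) requires that rent is paid in kind rather than in cash; but rent is paid in cash, so (b) is unavailable.
Exception (c) is satisfied on its face — there is no written lease; total rental receipts for the year are $980, below the $1,080 limit. However, paragraphs (g)–(k) must be considered: (g) applies — the property is publicly advertised. (h) would limit (g) — a current Provisional Waiver is held — but (i) sets (h) aside: (i) is engaged — the space is let for business use. (j) is inapplicable (no current Class 5 Registration is held), so (i) stands. (c) is therefore removed.
Exception (d) requires that the owner holds a current Standing Declaration from the Dunmore Regulator; but no current Standing Declaration is held, so (d) is unavailable.
No exception applies. The general rule governs.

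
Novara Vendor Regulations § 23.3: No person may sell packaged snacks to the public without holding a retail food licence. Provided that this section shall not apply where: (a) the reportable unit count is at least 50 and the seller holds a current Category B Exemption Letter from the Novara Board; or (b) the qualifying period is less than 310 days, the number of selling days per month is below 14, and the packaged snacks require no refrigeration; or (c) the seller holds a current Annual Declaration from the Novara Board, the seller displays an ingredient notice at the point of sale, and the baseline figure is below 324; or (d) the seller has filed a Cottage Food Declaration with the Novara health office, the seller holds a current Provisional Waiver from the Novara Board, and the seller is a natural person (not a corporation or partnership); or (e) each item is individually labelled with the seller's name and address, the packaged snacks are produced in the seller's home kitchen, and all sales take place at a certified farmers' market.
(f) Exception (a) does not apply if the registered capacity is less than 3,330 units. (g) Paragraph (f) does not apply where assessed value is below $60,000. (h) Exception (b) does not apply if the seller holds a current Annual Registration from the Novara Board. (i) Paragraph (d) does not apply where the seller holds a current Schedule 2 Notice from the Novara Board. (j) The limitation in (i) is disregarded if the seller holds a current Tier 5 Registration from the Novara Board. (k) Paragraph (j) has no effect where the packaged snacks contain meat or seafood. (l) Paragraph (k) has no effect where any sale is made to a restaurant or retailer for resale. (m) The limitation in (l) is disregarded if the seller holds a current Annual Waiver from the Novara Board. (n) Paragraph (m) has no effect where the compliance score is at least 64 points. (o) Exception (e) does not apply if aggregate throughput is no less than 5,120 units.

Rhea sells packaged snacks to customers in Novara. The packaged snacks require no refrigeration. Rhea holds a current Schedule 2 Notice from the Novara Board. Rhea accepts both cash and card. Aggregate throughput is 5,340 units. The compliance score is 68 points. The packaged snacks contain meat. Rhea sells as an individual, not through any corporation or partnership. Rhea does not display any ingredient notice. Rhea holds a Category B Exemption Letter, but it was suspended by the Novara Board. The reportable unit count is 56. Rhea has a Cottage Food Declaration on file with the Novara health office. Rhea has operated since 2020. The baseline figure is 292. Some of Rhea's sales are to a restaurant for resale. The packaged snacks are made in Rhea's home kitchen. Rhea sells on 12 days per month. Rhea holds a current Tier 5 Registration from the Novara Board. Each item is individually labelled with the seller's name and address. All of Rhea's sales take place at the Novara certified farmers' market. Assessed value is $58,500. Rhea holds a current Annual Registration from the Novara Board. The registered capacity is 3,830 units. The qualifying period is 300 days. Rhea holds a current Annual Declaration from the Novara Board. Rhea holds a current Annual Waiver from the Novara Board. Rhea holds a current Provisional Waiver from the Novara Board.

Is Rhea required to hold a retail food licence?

No — exception (d) applies; Rhea is not required to hold a retail food licence.

Exception (a) fails — the Category B Exemption Letter is not current.
Exception (b)'s conditions are all satisfied: the qualifying period is 300 days, less than the 310 days limit; the number of selling days per month is 12, below the 14 limit; the packaged snacks are shelf-stable. Turning to paragraph (h): (h) operates against (b): a current Annual Registration is held. Exception (b) does not apply.
Exception (c) requires that the seller displays an ingredient notice at the point of sale; but no ingredient notice is displayed, so (c) is unavailable.
Exception (d): a Cottage Food Declaration is on file; a current Provisional Waiver is held; the seller is a natural person — every condition holds. Considering the limiting provisions: (i) is triggered (a current Schedule 2 Notice is held), but is overridden by (j): (j) operates against (i): a current Tier 5 Registration is held. (k) is engaged (the packaged snacks contain meat), but is overridden by (l): (l) operates — some sales are to a restaurant for resale. (m) would limit (l) — a current Annual Waiver is held — but (n) sets (m) aside: (n) operates — the compliance score is 68 points, meeting the 64 points threshold. Exception (d) stands.
Exception (e): items are individually labelled; the packaged snacks are home-kitchen produced; all sales are at a certified farmers' market — every condition holds. But applying paragraph (o): (o) operates — aggregate throughput is 5,340 units, meeting the 5,120 units threshold. Exception (e) does not apply.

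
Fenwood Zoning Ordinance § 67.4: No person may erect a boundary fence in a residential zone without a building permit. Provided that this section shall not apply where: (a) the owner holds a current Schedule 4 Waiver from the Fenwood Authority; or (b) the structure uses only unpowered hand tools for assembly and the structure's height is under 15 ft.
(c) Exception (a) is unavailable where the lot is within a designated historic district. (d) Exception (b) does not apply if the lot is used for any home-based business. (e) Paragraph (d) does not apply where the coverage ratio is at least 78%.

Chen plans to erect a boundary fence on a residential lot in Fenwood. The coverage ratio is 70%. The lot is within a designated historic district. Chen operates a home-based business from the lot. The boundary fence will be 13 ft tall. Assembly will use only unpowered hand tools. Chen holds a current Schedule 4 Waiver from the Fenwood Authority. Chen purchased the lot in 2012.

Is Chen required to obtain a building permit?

Yes — Chen must obtain a building permit.

Exception (a)'s conditions are all satisfied: a current Schedule 4 Waiver is held. Turning to paragraph (c): (c) operates against (a): the lot is in a historic district. (a) is therefore removed.
All of (b)'s requirements are met (assembly uses only hand tools; the structure's height is 13 ft, under the 15 ft limit). Turning to paragraphs (d)–(e): (d) operates against (b): a home-based business operates on the lot. (e) does not operate here (the coverage ratio is 70%, short of 78%), so (d) stands. So (b) is unavailable.
No exception is made out. Chen falls within the general rule.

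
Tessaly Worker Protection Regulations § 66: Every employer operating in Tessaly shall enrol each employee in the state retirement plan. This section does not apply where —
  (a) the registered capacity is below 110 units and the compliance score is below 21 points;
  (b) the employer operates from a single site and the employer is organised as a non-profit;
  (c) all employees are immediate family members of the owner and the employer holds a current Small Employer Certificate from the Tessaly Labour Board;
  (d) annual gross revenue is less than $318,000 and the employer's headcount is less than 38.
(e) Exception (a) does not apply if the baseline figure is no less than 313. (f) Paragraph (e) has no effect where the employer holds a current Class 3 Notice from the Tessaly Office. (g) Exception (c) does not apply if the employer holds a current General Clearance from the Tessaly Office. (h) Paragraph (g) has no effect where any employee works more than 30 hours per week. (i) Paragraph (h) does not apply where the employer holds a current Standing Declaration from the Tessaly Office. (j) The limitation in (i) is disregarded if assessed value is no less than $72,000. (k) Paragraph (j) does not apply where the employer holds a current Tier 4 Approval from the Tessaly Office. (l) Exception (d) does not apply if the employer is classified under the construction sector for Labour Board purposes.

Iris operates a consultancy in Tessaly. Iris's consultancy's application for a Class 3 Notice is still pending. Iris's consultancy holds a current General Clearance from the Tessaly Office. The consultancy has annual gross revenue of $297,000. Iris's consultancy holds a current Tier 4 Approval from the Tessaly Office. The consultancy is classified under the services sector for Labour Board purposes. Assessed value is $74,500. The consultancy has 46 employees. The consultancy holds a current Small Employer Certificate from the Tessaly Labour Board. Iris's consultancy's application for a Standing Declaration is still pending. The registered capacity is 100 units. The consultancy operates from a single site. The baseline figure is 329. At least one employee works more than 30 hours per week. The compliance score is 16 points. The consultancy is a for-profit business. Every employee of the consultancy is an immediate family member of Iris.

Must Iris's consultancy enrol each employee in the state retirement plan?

Exception (a)'s conditions are all satisfied: the registered capacity is 100 units, below the 110 units limit; the compliance score is 16 points, below the 21 points limit. But: (e) operates — the baseline figure is 329, meeting the 313 threshold. (f) is not triggered (no current Class 3 Notice is held), so (e) stands. So (a) is unavailable.
Exception (b) does not apply: the employer is for-profit.
Exception (c)'s conditions are all satisfied: every employee is an immediate family member; a current Small Employer Certificate is held. Applying paragraphs (g)–(k): (g) is engaged (a current General Clearance is held), but is displaced by (h): (h) operates against (g): at least one employee exceeds 30 hours/week. (i), which would lift (h), does not operate here — no current Standing Declaration is held. So (c) applies.
Exception (d) requires that the employer's headcount is less than 38; but the employer's headcount is 46, not less than 38, so (d) is unavailable.

No — exception (c) applies; Iris's consultancy is not required to enrol each employee in the state retirement plan.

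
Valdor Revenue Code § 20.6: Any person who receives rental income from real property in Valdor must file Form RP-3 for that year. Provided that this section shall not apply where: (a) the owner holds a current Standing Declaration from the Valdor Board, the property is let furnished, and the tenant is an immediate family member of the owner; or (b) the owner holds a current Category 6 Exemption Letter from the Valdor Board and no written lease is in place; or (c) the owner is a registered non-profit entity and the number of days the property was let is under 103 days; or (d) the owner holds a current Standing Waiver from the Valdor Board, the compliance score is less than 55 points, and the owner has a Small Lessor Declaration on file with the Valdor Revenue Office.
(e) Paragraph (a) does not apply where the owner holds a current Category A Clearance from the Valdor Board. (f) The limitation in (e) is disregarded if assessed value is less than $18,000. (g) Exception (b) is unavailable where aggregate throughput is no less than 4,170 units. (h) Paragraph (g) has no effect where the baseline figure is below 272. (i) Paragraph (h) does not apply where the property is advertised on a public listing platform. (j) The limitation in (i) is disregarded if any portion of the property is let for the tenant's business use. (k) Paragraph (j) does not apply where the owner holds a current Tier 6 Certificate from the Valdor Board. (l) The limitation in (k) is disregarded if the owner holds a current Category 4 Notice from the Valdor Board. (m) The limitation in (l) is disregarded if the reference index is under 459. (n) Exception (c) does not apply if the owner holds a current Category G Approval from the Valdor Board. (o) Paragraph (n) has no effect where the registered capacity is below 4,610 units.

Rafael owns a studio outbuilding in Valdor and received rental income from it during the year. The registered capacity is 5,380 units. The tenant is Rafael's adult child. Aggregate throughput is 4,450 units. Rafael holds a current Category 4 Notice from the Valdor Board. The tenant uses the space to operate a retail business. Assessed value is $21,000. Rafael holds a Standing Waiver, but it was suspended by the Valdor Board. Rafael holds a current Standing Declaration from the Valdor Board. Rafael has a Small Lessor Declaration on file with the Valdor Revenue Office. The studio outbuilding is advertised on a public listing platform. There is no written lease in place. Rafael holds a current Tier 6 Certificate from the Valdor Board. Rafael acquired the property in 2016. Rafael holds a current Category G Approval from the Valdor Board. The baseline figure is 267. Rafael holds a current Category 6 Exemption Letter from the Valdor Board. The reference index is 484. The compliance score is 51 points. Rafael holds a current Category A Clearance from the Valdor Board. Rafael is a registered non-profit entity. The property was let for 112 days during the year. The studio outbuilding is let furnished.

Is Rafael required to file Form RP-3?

No — exception (b) applies; Rafael is not required to file Form RP-3.

All of (a)'s requirements are met (a current Standing Declaration is held; the property is let furnished; the tenant is an immediate family member). However, paragraphs (e)–(f) must be considered: (e) operates against (a): a current Category A Clearance is held. (f), which would lift (e), is not engaged — assessed value is $21,000, not less than $18,000. Exception (a) does not apply.
Exception (b)'s conditions are all satisfied: a current Category 6 Exemption Letter is held; there is no written lease. As to paragraphs (g)–(m): (g) would limit (b) — aggregate throughput is 4,450 units, meeting the 4,170 units threshold — but (h) sets (g) aside: (h) applies — the baseline figure is 267, below the 272 limit. (i) is engaged (the property is publicly advertised), but is displaced by (j): (j) is engaged — the space is let for business use. (k) would limit (j) — a current Tier 6 Certificate is held — but (l) sets (k) aside: (l) applies — a current Category 4 Notice is held. (m) is not engaged (the reference index is 484, not under 459), so (l) stands. Exception (b) stands.
Exception (c) does not apply: the number of days the property was let is 112 days, not under 103 days.
Exception (d) does not apply: the Standing Waiver is not current.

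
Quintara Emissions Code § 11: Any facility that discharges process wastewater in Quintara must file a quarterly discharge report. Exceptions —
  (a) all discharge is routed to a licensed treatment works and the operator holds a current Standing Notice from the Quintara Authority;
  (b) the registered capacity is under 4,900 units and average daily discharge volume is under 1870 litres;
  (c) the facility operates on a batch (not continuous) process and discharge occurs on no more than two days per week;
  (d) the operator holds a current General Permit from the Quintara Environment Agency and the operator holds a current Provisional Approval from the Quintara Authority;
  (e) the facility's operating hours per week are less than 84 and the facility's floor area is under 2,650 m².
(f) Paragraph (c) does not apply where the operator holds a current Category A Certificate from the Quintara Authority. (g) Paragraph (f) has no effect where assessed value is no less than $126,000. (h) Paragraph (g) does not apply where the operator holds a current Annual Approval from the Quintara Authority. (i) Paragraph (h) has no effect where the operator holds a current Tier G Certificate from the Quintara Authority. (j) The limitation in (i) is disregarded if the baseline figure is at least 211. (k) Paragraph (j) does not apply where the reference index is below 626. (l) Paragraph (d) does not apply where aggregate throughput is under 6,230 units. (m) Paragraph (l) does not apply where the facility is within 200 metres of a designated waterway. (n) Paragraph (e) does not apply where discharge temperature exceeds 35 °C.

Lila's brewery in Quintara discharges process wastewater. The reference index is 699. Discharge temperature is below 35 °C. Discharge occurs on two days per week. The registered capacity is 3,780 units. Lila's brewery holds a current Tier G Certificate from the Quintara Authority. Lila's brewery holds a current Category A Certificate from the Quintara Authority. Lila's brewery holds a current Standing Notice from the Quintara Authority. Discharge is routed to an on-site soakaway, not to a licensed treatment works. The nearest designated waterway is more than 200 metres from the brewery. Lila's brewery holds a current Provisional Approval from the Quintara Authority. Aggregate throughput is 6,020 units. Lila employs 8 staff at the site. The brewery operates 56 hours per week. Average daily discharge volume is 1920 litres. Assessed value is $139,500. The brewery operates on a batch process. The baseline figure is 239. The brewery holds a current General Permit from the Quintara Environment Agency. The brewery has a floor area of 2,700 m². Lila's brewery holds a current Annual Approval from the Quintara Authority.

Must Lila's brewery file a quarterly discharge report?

Yes — Lila's brewery must file a quarterly discharge report.

Exception (a) does not apply: discharge is not routed to a licensed treatment works.
Exception (b) fails — average daily discharge volume is 1920 litres, not under 1870 litres.
Exception (c)'s conditions are all satisfied: the facility operates on a batch process; discharge occurs on no more than two days per week. But applying paragraphs (f)–(k): (f) is engaged — a current Category A Certificate is held. (g) would limit (f) — assessed value is $139,500, meeting the $126,000 threshold — but (h) sets (g) aside: (h) applies — a current Annual Approval is held. (i) operates (a current Tier G Certificate is held), but is displaced by (j): (j) operates — the baseline figure is 239, meeting the 211 threshold. (k), which would lift (j), is not triggered — the reference index is 699, not below 626. (c) is therefore removed.
Exception (d) is satisfied on its face — a current General Permit is held; a current Provisional Approval is held. Turning to paragraphs (l)–(m): (l) is engaged — aggregate throughput is 6,020 units, under the 6,230 units limit. (m), which would lift (l), does not operate here — the brewery is more than 200 m from any designated waterway. (d) is therefore removed.
Exception (e) fails — the facility's floor area is 2,700 m², not under 2,650 m².
No exception displaces § 11.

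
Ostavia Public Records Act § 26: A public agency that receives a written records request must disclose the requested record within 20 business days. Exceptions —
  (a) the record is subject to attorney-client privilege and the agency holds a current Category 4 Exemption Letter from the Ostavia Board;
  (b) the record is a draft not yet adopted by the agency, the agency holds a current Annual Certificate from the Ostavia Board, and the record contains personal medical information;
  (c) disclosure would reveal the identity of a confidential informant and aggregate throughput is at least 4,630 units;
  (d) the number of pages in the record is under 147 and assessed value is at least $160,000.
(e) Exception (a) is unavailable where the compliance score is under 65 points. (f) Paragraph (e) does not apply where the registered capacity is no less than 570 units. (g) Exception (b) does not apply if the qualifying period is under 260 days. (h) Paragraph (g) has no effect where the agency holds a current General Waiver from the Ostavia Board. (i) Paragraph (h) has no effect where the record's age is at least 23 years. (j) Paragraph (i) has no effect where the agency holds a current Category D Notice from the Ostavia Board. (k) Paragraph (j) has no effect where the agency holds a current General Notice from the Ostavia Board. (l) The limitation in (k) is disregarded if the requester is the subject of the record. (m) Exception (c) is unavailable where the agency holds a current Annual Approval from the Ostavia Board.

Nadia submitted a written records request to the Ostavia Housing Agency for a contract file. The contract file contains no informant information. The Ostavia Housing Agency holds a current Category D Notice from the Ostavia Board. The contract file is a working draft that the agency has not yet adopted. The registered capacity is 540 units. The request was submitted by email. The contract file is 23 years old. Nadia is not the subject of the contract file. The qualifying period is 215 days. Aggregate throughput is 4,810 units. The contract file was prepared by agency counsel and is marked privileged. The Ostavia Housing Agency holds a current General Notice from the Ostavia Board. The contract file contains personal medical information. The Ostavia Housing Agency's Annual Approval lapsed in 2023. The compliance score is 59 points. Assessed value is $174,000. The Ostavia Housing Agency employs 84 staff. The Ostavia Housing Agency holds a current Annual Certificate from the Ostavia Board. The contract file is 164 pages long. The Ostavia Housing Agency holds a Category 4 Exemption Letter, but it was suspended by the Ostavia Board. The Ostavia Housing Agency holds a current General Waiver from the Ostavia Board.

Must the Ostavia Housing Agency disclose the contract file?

Exception (a) fails — no current Category 4 Exemption Letter is held.
Exception (b): the contract file is an unadopted draft; a current Annual Certificate is held; the contract file contains personal medical information — every condition holds. But: (g) operates — the qualifying period is 215 days, under the 260 days limit. (h) would limit (g) — a current General Waiver is held — but (i) sets (h) aside: (i) operates against (h): the record's age is 23 years, meeting the 23 years threshold. (j) would limit (i) — a current Category D Notice is held — but (k) sets (j) aside: (k) is triggered — a current General Notice is held. (l) is inapplicable (Nadia is not the subject of the contract file), so (k) stands. Exception (b) does not apply.
Exception (c) does not apply: the contract file contains no informant information.
Exception (d) requires that the number of pages in the record is under 147; but the number of pages in the record is 164, not under 147, so (d) is unavailable.
Every exception is unavailable, so the rule governs.

Yes — the Ostavia Housing Agency must disclose the contract file.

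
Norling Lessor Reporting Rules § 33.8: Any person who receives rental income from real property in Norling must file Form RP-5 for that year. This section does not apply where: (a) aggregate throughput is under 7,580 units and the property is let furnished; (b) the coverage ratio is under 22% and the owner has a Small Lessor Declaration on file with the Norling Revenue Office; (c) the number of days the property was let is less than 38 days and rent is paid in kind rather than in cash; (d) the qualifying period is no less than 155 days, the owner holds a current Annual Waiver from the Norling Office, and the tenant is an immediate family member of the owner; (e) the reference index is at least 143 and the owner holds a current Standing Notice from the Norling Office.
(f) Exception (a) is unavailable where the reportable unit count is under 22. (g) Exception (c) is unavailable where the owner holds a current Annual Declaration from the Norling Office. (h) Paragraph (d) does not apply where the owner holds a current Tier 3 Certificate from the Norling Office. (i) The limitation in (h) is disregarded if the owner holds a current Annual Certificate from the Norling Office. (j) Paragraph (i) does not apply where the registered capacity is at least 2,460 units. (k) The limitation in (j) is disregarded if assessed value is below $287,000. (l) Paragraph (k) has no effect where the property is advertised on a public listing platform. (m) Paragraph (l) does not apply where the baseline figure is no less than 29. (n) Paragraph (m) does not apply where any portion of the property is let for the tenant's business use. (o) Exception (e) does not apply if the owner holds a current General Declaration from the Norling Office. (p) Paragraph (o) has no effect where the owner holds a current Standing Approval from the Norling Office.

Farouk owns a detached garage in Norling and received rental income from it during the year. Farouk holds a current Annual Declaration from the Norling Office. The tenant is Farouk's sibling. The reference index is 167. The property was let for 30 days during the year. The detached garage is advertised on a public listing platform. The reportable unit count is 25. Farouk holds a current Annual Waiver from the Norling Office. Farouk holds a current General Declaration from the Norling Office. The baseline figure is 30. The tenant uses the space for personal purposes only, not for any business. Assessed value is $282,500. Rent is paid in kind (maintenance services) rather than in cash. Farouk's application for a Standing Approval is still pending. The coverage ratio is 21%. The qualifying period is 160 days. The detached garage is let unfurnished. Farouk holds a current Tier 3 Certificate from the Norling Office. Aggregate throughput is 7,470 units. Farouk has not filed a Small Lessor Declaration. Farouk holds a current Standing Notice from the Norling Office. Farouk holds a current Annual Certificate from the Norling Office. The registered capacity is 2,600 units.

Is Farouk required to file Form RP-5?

Exception (a) fails — the property is let unfurnished.
Exception (b) requires that the owner has a Small Lessor Declaration on file with the Norling Revenue Office; but no Small Lessor Declaration is on file, so (b) is unavailable.
Exception (c): the number of days the property was let is 30 days, less than the 38 days limit; rent is paid in kind — every condition holds. But: (g) operates against (c): a current Annual Declaration is held. So (c) is unavailable.
Exception (d) is satisfied on its face — the qualifying period is 160 days, meeting the 155 days threshold; a current Annual Waiver is held; the tenant is an immediate family member. Applying paragraphs (h)–(n): (h) would limit (d) — a current Tier 3 Certificate is held — but (i) sets (h) aside: (i) operates against (h): a current Annual Certificate is held. (j) would limit (i) — the registered capacity is 2,600 units, meeting the 2,460 units threshold — but (k) sets (j) aside: (k) operates against (j): assessed value is $282,500, below the $287,000 limit. (l) operates (the property is publicly advertised), but is itself disapplied by (m): (m) is triggered — the baseline figure is 30, meeting the 29 threshold. (n), which would lift (m), does not operate here — the space is used for personal purposes only. Exception (d) stands.
Exception (e) is satisfied on its face — the reference index is 167, meeting the 143 threshold; a current Standing Notice is held. However, paragraphs (o)–(p) must be considered: (o) operates against (e): a current General Declaration is held. (p) is not engaged (no current Standing Approval is held), so (o) stands. (e) is therefore removed.

No — exception (d) applies; Farouk is not required to file Form RP-5.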